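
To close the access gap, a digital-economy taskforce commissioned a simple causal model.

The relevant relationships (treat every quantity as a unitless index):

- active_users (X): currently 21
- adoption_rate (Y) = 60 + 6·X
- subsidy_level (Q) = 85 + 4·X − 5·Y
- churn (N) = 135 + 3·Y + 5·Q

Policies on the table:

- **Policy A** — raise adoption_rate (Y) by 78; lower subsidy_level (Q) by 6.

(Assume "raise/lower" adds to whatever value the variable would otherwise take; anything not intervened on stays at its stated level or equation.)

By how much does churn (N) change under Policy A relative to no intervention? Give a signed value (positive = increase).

-1746

Baseline:
  X = 21
  Y = 60 + 6·21 = 186
  Q = 85 + 4·21 − 5·186 = -761
  N = 135 + 3·186 + 5·(-761) = -3112
Policy A (Y + 78, Q − 6):
  X = 21
  Y = 60 + 6·21 (+78 from intervention) = 264
  Q = 85 + 4·21 − 5·264 (−6 from intervention) = -1157
  N = 135 + 3·264 + 5·(-1157) = -4858
Change in N: -4858 − (-3112) = -1746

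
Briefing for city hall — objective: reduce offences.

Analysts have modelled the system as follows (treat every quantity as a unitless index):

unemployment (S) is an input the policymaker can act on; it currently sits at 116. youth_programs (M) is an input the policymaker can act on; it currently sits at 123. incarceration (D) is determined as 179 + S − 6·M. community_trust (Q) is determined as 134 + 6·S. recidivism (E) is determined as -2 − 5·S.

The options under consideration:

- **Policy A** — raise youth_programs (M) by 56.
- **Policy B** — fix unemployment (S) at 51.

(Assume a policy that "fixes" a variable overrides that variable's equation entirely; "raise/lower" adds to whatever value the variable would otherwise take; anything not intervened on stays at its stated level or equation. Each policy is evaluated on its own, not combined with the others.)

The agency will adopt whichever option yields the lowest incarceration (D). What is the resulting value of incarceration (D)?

-779

Policy A (M + 56):
  S = 116
  M = 123 + 56 = 179
  D = 179 + 116 − 6·179 = -779
Policy B (S := 51):
  S = 51
  M = 123
  D = 179 + 51 − 6·123 = -508
Comparing — Policy A: D=-779, Policy B: D=-508. Lowest is -779 (Policy A).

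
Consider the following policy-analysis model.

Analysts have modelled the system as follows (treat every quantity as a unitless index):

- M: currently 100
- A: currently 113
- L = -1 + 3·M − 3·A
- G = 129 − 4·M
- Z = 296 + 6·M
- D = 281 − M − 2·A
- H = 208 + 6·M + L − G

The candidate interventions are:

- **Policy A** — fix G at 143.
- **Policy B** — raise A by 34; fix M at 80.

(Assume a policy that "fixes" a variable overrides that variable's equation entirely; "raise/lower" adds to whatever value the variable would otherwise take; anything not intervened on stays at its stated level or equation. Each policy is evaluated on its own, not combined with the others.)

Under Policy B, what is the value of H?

677

Policy B (A + 34, M := 80):
  M = 80
  A = 113 + 34 = 147
  L = -1 + 3·80 − 3·147 = -202
  G = 129 − 4·80 = -191
  H = 208 + 6·80 + (-202) − (-191) = 677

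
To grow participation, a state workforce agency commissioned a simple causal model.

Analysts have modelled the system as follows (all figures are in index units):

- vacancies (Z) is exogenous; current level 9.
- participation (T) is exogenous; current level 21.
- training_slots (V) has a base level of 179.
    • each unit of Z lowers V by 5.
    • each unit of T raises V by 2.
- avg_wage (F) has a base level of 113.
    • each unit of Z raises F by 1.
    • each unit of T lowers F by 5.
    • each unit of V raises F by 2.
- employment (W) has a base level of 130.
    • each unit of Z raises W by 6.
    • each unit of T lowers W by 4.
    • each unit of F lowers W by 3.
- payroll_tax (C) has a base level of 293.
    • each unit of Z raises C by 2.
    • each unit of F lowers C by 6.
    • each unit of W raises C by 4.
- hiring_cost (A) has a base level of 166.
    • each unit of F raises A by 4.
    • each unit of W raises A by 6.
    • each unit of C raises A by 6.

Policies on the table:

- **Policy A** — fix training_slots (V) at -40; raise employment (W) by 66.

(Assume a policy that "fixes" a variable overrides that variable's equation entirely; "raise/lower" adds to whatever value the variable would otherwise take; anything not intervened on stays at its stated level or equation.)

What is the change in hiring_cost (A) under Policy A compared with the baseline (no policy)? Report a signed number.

54684

Baseline:
  Z = 9
  T = 21
  V = 179 − 5·9 + 2·21 = 176
  F = 113 + 9 − 5·21 + 2·176 = 369
  W = 130 + 6·9 − 4·21 − 3·369 = -1007
  C = 293 + 2·9 − 6·369 + 4·(-1007) = -5931
  A = 166 + 4·369 + 6·(-1007) + 6·(-5931) = -39986
Policy A (V := -40, W + 66):
  Z = 9
  T = 21
  V = -40
  F = 113 + 9 − 5·21 + 2·(-40) = -63
  W = 130 + 6·9 − 4·21 − 3·(-63) (+66 from intervention) = 355
  C = 293 + 2·9 − 6·(-63) + 4·355 = 2109
  A = 166 + 4·(-63) + 6·355 + 6·2109 = 14698
Change in A: 14698 − (-39986) = 54684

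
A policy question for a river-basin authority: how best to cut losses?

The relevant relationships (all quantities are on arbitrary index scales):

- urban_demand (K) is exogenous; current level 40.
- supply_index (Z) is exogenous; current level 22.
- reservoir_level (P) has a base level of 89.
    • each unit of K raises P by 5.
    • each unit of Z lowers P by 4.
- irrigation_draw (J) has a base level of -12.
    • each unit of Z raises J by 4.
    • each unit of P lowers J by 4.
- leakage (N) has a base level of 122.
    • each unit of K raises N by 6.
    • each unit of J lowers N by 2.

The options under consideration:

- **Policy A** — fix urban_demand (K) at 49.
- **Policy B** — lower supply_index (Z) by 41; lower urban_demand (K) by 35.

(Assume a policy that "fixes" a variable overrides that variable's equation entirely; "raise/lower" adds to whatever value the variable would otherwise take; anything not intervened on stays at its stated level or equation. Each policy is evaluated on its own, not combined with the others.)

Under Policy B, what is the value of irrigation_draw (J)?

-848

Policy B (Z − 41, K − 35):
  K = 40 − 35 = 5
  Z = 22 − 41 = -19
  P = 89 + 5·5 − 4·(-19) = 190
  J = -12 + 4·(-19) − 4·190 = -848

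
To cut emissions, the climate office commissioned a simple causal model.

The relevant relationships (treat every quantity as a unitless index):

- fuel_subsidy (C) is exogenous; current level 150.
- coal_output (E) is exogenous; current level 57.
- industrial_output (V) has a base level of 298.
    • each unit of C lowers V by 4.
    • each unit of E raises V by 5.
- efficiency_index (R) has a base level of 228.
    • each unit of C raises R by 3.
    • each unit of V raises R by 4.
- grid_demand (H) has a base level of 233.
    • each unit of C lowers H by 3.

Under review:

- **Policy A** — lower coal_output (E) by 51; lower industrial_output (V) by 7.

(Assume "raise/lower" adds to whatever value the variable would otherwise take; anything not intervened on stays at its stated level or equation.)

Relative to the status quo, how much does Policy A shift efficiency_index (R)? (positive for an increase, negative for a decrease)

Baseline:
  C = 150
  E = 57
  V = 298 − 4·150 + 5·57 = -17
  R = 228 + 3·150 + 4·(-17) = 610
Policy A (E − 51, V − 7):
  C = 150
  E = 57 − 51 = 6
  V = 298 − 4·150 + 5·6 (−7 from intervention) = -279
  R = 228 + 3·150 + 4·(-279) = -438
Change in R: -438 − 610 = -1048

-1048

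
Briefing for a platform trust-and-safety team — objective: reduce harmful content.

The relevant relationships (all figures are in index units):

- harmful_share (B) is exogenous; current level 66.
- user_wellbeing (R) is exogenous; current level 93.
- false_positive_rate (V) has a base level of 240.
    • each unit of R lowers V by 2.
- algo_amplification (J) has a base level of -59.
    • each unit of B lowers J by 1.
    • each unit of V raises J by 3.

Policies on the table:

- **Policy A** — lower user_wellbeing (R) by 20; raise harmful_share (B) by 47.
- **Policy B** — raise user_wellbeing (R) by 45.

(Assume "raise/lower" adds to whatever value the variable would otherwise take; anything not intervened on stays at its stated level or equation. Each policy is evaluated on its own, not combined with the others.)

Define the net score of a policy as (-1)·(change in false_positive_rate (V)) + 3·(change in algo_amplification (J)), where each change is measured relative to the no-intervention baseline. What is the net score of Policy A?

Baseline:
  B = 66
  R = 93
  V = 240 − 2·93 = 54
  J = -59 − 66 + 3·54 = 37
Policy A (R − 20, B + 47):
  B = 66 + 47 = 113
  R = 93 − 20 = 73
  V = 240 − 2·73 = 94
  J = -59 − 113 + 3·94 = 110
ΔV = 94 − 54 = 40; ΔJ = 110 − 37 = 73
Score = (-1)·40 + 3·73 = 179

179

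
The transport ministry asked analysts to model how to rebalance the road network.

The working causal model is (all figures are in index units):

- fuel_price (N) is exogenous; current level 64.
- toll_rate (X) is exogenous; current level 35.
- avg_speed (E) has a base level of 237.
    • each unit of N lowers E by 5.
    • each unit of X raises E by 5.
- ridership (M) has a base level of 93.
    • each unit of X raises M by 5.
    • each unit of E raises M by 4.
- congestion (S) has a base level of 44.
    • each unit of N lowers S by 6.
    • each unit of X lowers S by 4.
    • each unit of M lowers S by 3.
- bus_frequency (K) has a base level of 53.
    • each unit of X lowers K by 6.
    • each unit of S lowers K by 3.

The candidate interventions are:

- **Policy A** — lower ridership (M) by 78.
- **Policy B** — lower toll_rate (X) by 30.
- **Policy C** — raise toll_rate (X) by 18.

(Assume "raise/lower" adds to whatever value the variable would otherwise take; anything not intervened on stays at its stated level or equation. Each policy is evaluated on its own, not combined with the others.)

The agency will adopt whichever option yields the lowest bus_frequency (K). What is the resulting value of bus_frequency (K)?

77

Policy A (M − 78):
  N = 64
  X = 35
  E = 237 − 5·64 + 5·35 = 92
  M = 93 + 5·35 + 4·92 (−78 from intervention) = 558
  S = 44 − 6·64 − 4·35 − 3·558 = -2154
  K = 53 − 6·35 − 3·(-2154) = 6305
Policy B (X − 30):
  N = 64
  X = 35 − 30 = 5
  E = 237 − 5·64 + 5·5 = -58
  M = 93 + 5·5 + 4·(-58) = -114
  S = 44 − 6·64 − 4·5 − 3·(-114) = -18
  K = 53 − 6·5 − 3·(-18) = 77
Policy C (X + 18):
  N = 64
  X = 35 + 18 = 53
  E = 237 − 5·64 + 5·53 = 182
  M = 93 + 5·53 + 4·182 = 1086
  S = 44 − 6·64 − 4·53 − 3·1086 = -3810
  K = 53 − 6·53 − 3·(-3810) = 11165
Comparing — Policy A: K=6305, Policy B: K=77, Policy C: K=11165. Lowest is 77 (Policy B).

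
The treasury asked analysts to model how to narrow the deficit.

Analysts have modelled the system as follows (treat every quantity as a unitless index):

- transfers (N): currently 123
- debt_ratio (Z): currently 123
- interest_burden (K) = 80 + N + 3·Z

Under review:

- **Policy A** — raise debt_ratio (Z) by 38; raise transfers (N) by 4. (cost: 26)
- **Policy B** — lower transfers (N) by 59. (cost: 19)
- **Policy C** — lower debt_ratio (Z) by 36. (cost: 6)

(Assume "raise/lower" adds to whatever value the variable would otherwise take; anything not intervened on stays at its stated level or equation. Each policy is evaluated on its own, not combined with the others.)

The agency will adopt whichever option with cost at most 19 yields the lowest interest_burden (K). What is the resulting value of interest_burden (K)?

Policy B (N − 59):
  N = 123 − 59 = 64
  Z = 123
  K = 80 + 64 + 3·123 = 513
Policy C (Z − 36):
  N = 123
  Z = 123 − 36 = 87
  K = 80 + 123 + 3·87 = 464
Comparing — Policy B: K=513, Policy C: K=464. Lowest is 464 (Policy C).

464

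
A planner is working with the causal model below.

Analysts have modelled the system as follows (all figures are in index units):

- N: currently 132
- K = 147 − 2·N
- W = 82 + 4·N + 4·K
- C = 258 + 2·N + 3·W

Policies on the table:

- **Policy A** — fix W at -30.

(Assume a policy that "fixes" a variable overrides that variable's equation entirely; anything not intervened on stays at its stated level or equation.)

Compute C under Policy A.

Policy A (W := -30):
  N = 132
  K = 147 − 2·132 = -117
  W = -30
  C = 258 + 2·132 + 3·(-30) = 432

432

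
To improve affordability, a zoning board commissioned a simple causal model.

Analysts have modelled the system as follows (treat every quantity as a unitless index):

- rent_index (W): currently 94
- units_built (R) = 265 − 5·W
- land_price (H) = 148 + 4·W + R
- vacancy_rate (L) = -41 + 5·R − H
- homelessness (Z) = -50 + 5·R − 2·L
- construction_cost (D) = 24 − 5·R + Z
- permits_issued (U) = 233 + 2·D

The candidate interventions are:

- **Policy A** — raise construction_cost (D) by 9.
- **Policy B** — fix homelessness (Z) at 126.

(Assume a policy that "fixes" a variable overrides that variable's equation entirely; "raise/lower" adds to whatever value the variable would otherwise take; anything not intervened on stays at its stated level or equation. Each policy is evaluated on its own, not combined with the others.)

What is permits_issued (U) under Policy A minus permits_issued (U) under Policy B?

Policy A (D + 9):
  W = 94
  R = 265 − 5·94 = -205
  H = 148 + 4·94 + (-205) = 319
  L = -41 + 5·(-205) − 319 = -1385
  Z = -50 + 5·(-205) − 2·(-1385) = 1695
  D = 24 − 5·(-205) + 1695 (+9 from intervention) = 2753
  U = 233 + 2·2753 = 5739
Policy B (Z := 126):
  W = 94
  R = 265 − 5·94 = -205
  H = 148 + 4·94 + (-205) = 319
  L = -41 + 5·(-205) − 319 = -1385
  Z = 126
  D = 24 − 5·(-205) + 126 = 1175
  U = 233 + 2·1175 = 2583
U: 5739 − 2583 = 3156

3156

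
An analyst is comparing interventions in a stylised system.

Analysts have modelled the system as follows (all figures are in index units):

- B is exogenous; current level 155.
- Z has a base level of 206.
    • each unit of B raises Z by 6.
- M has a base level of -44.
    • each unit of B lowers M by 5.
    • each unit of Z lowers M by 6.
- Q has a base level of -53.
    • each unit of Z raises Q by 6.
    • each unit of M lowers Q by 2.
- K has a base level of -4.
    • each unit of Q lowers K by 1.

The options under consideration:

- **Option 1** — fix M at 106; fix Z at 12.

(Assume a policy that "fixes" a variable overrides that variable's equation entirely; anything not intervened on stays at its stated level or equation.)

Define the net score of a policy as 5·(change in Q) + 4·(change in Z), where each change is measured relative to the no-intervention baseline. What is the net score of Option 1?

Baseline:
  B = 155
  Z = 206 + 6·155 = 1136
  M = -44 − 5·155 − 6·1136 = -7635
  Q = -53 + 6·1136 − 2·(-7635) = 22033
Option 1 (M := 106, Z := 12):
  B = 155
  Z = 12
  M = 106
  Q = -53 + 6·12 − 2·106 = -193
ΔQ = -193 − 22033 = -22226; ΔZ = 12 − 1136 = -1124
Score = 5·(-22226) + 4·(-1124) = -115626

-115626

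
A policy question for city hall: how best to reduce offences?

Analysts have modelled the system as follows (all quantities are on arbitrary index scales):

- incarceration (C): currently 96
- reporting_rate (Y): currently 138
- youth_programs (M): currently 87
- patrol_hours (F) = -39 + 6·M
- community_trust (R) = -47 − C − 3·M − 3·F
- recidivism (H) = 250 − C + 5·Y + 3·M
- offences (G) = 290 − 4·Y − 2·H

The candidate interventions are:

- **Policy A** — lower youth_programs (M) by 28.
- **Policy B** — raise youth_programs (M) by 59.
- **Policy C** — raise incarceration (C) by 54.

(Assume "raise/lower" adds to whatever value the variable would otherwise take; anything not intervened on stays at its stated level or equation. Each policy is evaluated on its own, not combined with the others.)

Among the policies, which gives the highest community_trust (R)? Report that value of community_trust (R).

-1265

Policy A (M − 28):
  C = 96
  M = 87 − 28 = 59
  F = -39 + 6·59 = 315
  R = -47 − 96 − 3·59 − 3·315 = -1265
Policy B (M + 59):
  C = 96
  M = 87 + 59 = 146
  F = -39 + 6·146 = 837
  R = -47 − 96 − 3·146 − 3·837 = -3092
Policy C (C + 54):
  C = 96 + 54 = 150
  M = 87
  F = -39 + 6·87 = 483
  R = -47 − 150 − 3·87 − 3·483 = -1907
Comparing — Policy A: R=-1265, Policy B: R=-3092, Policy C: R=-1907. Highest is -1265 (Policy A).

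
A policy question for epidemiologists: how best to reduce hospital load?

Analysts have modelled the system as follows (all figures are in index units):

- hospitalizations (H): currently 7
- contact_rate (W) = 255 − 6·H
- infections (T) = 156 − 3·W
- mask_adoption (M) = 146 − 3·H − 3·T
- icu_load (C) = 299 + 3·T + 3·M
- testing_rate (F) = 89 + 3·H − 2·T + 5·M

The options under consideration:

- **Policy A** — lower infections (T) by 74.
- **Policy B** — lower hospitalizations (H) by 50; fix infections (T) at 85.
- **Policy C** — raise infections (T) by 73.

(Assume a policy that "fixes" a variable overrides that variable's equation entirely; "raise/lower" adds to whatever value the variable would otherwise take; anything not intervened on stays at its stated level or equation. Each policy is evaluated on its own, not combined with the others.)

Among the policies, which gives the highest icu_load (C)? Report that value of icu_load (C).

4016

Policy A (T − 74):
  H = 7
  W = 255 − 6·7 = 213
  T = 156 − 3·213 (−74 from intervention) = -557
  M = 146 − 3·7 − 3·(-557) = 1796
  C = 299 + 3·(-557) + 3·1796 = 4016
Policy B (H − 50, T := 85):
  H = 7 − 50 = -43
  W = 255 − 6·(-43) = 513
  T = 85
  M = 146 − 3·(-43) − 3·85 = 20
  C = 299 + 3·85 + 3·20 = 614
Policy C (T + 73):
  H = 7
  W = 255 − 6·7 = 213
  T = 156 − 3·213 (+73 from intervention) = -410
  M = 146 − 3·7 − 3·(-410) = 1355
  C = 299 + 3·(-410) + 3·1355 = 3134
Comparing — Policy A: C=4016, Policy B: C=614, Policy C: C=3134. Highest is 4016 (Policy A).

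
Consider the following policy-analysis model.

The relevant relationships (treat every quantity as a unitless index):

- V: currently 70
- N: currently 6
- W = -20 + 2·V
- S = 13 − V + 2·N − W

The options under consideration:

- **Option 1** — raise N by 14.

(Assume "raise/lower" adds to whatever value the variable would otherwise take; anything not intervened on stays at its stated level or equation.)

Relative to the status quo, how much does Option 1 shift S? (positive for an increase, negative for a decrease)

28

Baseline:
  V = 70
  N = 6
  W = -20 + 2·70 = 120
  S = 13 − 70 + 2·6 − 120 = -165
Option 1 (N + 14):
  V = 70
  N = 6 + 14 = 20
  W = -20 + 2·70 = 120
  S = 13 − 70 + 2·20 − 120 = -137
Change in S: -137 − (-165) = 28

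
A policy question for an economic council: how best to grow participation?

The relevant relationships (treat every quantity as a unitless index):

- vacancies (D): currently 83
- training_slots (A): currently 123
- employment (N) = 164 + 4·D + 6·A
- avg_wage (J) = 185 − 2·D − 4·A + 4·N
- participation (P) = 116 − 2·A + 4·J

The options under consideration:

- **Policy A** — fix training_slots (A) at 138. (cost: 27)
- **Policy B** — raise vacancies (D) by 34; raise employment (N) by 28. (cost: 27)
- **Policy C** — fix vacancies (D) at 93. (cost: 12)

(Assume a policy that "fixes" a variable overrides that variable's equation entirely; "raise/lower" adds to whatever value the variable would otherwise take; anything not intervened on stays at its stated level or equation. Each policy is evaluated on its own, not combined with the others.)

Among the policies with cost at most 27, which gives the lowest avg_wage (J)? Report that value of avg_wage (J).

Policy A (A := 138):
  D = 83
  A = 138
  N = 164 + 4·83 + 6·138 = 1324
  J = 185 − 2·83 − 4·138 + 4·1324 = 4763
Policy B (D + 34, N + 28):
  D = 83 + 34 = 117
  A = 123
  N = 164 + 4·117 + 6·123 (+28 from intervention) = 1398
  J = 185 − 2·117 − 4·123 + 4·1398 = 5051
Policy C (D := 93):
  D = 93
  A = 123
  N = 164 + 4·93 + 6·123 = 1274
  J = 185 − 2·93 − 4·123 + 4·1274 = 4603
Comparing — Policy A: J=4763, Policy B: J=5051, Policy C: J=4603. Lowest is 4603 (Policy C).

4603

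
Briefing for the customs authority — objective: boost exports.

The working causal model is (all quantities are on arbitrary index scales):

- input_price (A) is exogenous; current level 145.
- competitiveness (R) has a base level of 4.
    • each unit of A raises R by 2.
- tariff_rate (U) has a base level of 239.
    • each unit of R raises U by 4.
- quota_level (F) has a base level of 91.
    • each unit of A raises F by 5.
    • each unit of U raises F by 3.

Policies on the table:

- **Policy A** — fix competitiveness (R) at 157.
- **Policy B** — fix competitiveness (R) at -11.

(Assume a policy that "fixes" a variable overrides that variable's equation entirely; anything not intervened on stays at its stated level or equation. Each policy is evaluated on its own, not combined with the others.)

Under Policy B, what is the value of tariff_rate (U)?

195

Policy B (R := -11):
  A = 145
  R = -11
  U = 239 + 4·(-11) = 195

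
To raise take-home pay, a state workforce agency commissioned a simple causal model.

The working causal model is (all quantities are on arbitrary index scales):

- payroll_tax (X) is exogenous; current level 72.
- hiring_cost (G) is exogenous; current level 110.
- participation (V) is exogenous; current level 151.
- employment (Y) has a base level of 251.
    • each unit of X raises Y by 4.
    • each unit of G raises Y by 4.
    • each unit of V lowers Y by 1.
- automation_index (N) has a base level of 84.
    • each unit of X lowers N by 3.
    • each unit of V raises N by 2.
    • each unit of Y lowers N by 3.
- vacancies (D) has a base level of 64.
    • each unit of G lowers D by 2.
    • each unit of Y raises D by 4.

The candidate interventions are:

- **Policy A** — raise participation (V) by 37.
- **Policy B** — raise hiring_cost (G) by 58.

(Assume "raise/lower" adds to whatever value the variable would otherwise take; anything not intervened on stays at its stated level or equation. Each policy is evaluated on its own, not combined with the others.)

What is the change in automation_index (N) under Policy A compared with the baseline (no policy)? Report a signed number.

185

Baseline:
  X = 72
  G = 110
  V = 151
  Y = 251 + 4·72 + 4·110 − 151 = 828
  N = 84 − 3·72 + 2·151 − 3·828 = -2314
Policy A (V + 37):
  X = 72
  G = 110
  V = 151 + 37 = 188
  Y = 251 + 4·72 + 4·110 − 188 = 791
  N = 84 − 3·72 + 2·188 − 3·791 = -2129
Change in N: -2129 − (-2314) = 185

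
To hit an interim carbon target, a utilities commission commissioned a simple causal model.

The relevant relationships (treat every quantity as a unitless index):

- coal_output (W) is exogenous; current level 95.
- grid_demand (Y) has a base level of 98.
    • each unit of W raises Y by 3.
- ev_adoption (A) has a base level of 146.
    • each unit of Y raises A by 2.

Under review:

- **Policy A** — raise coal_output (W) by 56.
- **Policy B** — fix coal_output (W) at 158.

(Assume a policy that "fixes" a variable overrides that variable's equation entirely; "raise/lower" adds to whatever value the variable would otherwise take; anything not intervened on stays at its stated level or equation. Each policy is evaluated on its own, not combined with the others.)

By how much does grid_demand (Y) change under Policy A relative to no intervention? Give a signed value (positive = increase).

168

Baseline:
  W = 95
  Y = 98 + 3·95 = 383
Policy A (W + 56):
  W = 95 + 56 = 151
  Y = 98 + 3·151 = 551
Change in Y: 551 − 383 = 168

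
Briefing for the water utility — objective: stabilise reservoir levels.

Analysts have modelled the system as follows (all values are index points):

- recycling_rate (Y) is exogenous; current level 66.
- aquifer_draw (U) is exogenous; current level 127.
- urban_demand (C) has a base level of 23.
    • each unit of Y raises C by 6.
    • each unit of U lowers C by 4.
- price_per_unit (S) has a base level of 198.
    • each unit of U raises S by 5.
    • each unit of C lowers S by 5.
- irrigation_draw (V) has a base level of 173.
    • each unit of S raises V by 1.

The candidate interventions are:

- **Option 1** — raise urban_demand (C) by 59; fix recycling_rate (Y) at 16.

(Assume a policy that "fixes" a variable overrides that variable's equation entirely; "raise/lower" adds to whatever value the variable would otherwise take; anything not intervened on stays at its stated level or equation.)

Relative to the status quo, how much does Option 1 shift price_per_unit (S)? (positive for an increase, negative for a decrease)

1205

Baseline:
  Y = 66
  U = 127
  C = 23 + 6·66 − 4·127 = -89
  S = 198 + 5·127 − 5·(-89) = 1278
Option 1 (C + 59, Y := 16):
  Y = 16
  U = 127
  C = 23 + 6·16 − 4·127 (+59 from intervention) = -330
  S = 198 + 5·127 − 5·(-330) = 2483
Change in S: 2483 − 1278 = 1205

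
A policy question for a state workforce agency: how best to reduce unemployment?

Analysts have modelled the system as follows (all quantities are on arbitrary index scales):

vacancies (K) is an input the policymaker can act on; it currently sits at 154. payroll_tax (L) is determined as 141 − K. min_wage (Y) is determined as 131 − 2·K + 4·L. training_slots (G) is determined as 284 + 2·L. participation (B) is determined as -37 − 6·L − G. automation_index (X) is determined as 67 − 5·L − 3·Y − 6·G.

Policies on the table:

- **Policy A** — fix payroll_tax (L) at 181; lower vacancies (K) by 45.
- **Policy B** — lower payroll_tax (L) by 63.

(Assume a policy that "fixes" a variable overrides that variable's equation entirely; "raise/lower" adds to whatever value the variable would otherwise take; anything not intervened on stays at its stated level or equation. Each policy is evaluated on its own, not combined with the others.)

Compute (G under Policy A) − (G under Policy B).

Policy A (L := 181, K − 45):
  K = 154 − 45 = 109
  L = 181
  G = 284 + 2·181 = 646
Policy B (L − 63):
  K = 154
  L = 141 − 154 (−63 from intervention) = -76
  G = 284 + 2·(-76) = 132
G: 646 − 132 = 514

514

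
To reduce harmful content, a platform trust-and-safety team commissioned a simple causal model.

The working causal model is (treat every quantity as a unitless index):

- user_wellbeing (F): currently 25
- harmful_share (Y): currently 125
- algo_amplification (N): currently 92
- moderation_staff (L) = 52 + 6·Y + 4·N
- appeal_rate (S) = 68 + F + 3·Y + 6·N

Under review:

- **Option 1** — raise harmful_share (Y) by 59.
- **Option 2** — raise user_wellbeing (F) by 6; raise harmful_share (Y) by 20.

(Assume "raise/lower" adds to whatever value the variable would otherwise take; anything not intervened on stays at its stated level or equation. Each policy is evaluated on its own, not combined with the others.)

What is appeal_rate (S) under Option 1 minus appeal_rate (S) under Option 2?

111

Option 1 (Y + 59):
  F = 25
  Y = 125 + 59 = 184
  N = 92
  S = 68 + 25 + 3·184 + 6·92 = 1197
Option 2 (F + 6, Y + 20):
  F = 25 + 6 = 31
  Y = 125 + 20 = 145
  N = 92
  S = 68 + 31 + 3·145 + 6·92 = 1086
S: 1197 − 1086 = 111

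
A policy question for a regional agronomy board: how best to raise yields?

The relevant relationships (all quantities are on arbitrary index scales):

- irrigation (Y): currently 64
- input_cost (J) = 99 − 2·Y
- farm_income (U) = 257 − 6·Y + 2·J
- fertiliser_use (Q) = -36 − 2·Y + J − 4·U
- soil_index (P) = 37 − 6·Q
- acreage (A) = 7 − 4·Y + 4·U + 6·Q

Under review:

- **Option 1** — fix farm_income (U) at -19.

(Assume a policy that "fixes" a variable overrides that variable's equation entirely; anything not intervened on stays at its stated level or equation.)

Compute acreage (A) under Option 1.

Option 1 (U := -19):
  Y = 64
  J = 99 − 2·64 = -29
  U = -19
  Q = -36 − 2·64 + (-29) − 4·(-19) = -117
  A = 7 − 4·64 + 4·(-19) + 6·(-117) = -1027

-1027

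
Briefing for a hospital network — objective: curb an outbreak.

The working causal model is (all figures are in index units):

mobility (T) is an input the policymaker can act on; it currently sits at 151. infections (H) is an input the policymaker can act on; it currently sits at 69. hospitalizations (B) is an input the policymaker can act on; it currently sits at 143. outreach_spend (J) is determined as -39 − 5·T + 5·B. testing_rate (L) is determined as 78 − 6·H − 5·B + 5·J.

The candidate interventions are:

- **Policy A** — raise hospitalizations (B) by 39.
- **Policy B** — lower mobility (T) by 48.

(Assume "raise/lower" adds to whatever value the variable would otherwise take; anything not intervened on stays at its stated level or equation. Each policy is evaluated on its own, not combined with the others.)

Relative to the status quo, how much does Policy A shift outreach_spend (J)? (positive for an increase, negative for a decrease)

195

Baseline:
  T = 151
  B = 143
  J = -39 − 5·151 + 5·143 = -79
Policy A (B + 39):
  T = 151
  B = 143 + 39 = 182
  J = -39 − 5·151 + 5·182 = 116
Change in J: 116 − (-79) = 195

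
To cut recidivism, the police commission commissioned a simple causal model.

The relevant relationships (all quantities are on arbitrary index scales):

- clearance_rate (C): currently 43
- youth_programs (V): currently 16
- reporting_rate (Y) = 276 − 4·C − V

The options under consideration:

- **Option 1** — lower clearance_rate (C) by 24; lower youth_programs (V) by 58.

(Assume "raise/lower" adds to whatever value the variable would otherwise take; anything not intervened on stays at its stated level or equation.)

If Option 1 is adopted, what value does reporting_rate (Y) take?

242

Option 1 (C − 24, V − 58):
  C = 43 − 24 = 19
  V = 16 − 58 = -42
  Y = 276 − 4·19 − (-42) = 242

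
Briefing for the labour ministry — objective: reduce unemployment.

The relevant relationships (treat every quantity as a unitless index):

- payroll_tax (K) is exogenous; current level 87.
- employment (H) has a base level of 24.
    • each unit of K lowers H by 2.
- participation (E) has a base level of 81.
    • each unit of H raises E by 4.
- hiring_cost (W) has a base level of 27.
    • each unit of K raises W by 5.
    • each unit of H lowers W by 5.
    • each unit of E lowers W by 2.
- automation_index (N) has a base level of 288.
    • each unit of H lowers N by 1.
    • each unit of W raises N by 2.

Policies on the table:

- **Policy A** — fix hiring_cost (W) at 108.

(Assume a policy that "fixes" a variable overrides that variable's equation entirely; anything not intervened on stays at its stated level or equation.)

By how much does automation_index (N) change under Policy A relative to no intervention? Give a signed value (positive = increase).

Baseline:
  K = 87
  H = 24 − 2·87 = -150
  E = 81 + 4·(-150) = -519
  W = 27 + 5·87 − 5·(-150) − 2·(-519) = 2250
  N = 288 − (-150) + 2·2250 = 4938
Policy A (W := 108):
  K = 87
  H = 24 − 2·87 = -150
  E = 81 + 4·(-150) = -519
  W = 108
  N = 288 − (-150) + 2·108 = 654
Change in N: 654 − 4938 = -4284

-4284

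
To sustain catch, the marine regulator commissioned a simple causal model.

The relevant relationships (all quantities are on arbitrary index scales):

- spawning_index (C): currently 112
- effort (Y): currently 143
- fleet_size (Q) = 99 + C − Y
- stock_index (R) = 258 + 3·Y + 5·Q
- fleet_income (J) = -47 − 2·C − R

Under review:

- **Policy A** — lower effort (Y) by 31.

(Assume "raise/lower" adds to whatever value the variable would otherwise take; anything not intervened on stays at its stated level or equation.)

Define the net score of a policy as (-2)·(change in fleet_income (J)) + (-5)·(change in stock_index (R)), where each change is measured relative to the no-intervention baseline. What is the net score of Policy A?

-186

Baseline:
  C = 112
  Y = 143
  Q = 99 + 112 − 143 = 68
  R = 258 + 3·143 + 5·68 = 1027
  J = -47 − 2·112 − 1027 = -1298
Policy A (Y − 31):
  C = 112
  Y = 143 − 31 = 112
  Q = 99 + 112 − 112 = 99
  R = 258 + 3·112 + 5·99 = 1089
  J = -47 − 2·112 − 1089 = -1360
ΔJ = -1360 − (-1298) = -62; ΔR = 1089 − 1027 = 62
Score = (-2)·(-62) + (-5)·62 = -186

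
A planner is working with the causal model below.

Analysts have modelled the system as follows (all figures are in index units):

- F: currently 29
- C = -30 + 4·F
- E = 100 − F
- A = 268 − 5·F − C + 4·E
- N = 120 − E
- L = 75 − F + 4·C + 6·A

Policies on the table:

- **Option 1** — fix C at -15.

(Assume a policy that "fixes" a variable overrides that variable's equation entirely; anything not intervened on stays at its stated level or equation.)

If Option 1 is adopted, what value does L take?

Option 1 (C := -15):
  F = 29
  C = -15
  E = 100 − 29 = 71
  A = 268 − 5·29 − (-15) + 4·71 = 422
  L = 75 − 29 + 4·(-15) + 6·422 = 2518

2518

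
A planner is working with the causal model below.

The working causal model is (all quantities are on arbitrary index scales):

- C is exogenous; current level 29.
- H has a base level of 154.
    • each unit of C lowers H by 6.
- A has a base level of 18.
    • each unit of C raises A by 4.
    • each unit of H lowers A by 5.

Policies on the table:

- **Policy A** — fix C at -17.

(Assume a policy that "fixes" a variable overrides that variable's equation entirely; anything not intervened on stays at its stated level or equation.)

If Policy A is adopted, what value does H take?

256

Policy A (C := -17):
  C = -17
  H = 154 − 6·(-17) = 256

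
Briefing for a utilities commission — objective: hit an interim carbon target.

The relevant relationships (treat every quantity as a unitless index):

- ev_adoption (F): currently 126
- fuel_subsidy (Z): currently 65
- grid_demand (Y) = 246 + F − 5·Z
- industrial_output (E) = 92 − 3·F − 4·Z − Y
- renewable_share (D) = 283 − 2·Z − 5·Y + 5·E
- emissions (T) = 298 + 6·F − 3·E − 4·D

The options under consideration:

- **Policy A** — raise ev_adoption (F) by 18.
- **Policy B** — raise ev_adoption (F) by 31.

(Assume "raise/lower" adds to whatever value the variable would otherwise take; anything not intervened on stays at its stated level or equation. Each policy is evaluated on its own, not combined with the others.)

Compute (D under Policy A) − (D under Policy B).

325

Policy A (F + 18):
  F = 126 + 18 = 144
  Z = 65
  Y = 246 + 144 − 5·65 = 65
  E = 92 − 3·144 − 4·65 − 65 = -665
  D = 283 − 2·65 − 5·65 + 5·(-665) = -3497
Policy B (F + 31):
  F = 126 + 31 = 157
  Z = 65
  Y = 246 + 157 − 5·65 = 78
  E = 92 − 3·157 − 4·65 − 78 = -717
  D = 283 − 2·65 − 5·78 + 5·(-717) = -3822
D: -3497 − (-3822) = 325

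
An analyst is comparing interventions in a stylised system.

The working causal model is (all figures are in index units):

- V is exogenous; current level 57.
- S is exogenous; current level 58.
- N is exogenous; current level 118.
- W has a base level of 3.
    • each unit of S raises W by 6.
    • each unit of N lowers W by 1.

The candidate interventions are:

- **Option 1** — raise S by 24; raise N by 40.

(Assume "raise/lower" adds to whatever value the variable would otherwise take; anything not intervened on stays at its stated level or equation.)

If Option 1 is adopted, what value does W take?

337

Option 1 (S + 24, N + 40):
  S = 58 + 24 = 82
  N = 118 + 40 = 158
  W = 3 + 6·82 − 158 = 337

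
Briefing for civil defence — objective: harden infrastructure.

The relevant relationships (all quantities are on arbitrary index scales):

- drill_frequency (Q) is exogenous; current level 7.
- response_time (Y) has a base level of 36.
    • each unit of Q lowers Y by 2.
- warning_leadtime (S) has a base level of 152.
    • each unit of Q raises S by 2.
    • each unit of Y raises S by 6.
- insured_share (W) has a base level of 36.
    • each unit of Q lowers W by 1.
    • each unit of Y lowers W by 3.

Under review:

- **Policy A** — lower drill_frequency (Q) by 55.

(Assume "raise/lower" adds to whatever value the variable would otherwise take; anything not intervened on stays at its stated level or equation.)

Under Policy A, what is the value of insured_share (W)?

Policy A (Q − 55):
  Q = 7 − 55 = -48
  Y = 36 − 2·(-48) = 132
  W = 36 − (-48) − 3·132 = -312

-312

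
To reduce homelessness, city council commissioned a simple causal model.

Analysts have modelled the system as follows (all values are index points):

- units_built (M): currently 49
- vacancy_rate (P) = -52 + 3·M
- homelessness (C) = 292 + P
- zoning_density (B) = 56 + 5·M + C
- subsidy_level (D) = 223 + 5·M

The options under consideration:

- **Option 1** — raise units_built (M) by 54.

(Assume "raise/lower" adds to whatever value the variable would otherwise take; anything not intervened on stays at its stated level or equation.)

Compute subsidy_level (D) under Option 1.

738

Option 1 (M + 54):
  M = 49 + 54 = 103
  D = 223 + 5·103 = 738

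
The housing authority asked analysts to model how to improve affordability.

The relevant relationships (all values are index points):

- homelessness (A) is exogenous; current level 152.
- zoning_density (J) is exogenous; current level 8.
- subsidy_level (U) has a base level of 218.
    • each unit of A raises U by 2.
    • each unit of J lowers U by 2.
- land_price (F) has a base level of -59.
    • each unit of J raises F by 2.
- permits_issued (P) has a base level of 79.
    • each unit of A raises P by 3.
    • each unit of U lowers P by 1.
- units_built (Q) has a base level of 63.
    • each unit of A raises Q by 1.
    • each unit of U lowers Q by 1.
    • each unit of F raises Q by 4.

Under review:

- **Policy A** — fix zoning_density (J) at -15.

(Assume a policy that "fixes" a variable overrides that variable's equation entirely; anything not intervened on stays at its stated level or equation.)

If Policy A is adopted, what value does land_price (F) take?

-89

Policy A (J := -15):
  J = -15
  F = -59 + 2·(-15) = -89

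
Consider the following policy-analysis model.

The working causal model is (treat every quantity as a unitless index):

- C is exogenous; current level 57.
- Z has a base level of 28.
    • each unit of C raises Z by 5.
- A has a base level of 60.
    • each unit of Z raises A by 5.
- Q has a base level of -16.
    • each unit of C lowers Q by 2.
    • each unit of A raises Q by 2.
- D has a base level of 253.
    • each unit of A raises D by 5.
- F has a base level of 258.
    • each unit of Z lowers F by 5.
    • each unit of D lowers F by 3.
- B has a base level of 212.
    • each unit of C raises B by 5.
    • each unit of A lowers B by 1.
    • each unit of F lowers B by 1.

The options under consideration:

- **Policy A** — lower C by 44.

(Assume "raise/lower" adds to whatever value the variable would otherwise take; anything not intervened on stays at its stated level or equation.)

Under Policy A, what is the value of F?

Policy A (C − 44):
  C = 57 − 44 = 13
  Z = 28 + 5·13 = 93
  A = 60 + 5·93 = 525
  D = 253 + 5·525 = 2878
  F = 258 − 5·93 − 3·2878 = -8841

-8841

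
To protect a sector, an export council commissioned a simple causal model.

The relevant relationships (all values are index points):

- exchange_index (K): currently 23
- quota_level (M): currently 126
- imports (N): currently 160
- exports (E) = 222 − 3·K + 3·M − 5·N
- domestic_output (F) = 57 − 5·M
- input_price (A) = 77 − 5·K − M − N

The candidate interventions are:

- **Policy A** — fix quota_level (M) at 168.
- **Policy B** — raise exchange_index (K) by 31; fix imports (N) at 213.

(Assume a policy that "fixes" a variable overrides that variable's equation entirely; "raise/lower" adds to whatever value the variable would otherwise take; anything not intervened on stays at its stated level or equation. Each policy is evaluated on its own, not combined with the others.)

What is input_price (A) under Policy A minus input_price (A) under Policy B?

Policy A (M := 168):
  K = 23
  M = 168
  N = 160
  A = 77 − 5·23 − 168 − 160 = -366
Policy B (K + 31, N := 213):
  K = 23 + 31 = 54
  M = 126
  N = 213
  A = 77 − 5·54 − 126 − 213 = -532
A: -366 − (-532) = 166

166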